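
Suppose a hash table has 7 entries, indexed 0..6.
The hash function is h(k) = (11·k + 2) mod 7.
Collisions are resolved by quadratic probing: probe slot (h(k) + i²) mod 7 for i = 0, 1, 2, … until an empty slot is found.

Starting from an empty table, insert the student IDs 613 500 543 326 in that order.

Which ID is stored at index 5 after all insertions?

613: h=4 -> slot 4
500: h=0 -> slot 0
543: h=4, probe 4,5 -> slot 5
326: h=4, probe 4,5,1 -> slot 1
Table: [500, 326, —, —, 613, 543, —]

543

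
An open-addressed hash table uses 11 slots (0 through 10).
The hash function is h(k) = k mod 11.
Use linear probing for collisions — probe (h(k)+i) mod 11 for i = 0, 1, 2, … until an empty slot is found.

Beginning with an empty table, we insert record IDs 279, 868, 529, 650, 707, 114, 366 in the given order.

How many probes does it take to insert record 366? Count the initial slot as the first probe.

279: h=4 → slot 4
868: h=10 → slot 10
529: h=1 → slot 1
650: h=1, probe 1,2 → slot 2
707: h=3 → slot 3
114: h=4, probe 4,5 → slot 5
366: h=3, probe 3,4,5,6 → slot 6
Table: [∅, 529, 650, 707, 279, 114, 366, ∅, ∅, ∅, 868]

4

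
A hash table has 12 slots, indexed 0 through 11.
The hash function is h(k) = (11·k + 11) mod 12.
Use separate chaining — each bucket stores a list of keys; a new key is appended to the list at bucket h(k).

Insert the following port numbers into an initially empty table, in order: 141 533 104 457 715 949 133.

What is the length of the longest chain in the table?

Insert 141: h=2, bucket 2 empty → new chain.
Insert 533: h=6, bucket 6 empty → new chain.
Insert 104: h=3, bucket 3 empty → new chain.
Insert 457: h=10, bucket 10 empty → new chain.
Insert 715: h=4, bucket 4 empty → new chain.
Insert 949: h=10, bucket 10 nonempty → append to chain.
Insert 133: h=10, bucket 10 nonempty → append to chain.
Final buckets:
0: ∅
1: ∅
2: 141
3: 104
4: 715
5: ∅
6: 533
7: ∅
8: ∅
9: ∅
10: 457 -> 949 -> 133
11: ∅

3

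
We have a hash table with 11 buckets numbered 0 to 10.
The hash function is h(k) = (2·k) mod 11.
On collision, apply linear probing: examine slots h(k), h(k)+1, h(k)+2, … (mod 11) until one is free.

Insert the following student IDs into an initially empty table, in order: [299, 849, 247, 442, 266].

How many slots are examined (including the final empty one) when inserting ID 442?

Insert 299: h=4, slot 4 empty → index 4.
Insert 849: h=4, slot 4 occupied → index 5.
Insert 247: h=10, slot 10 empty → index 10.
Insert 442: h=4, slots 4,5 occupied → index 6.
Insert 266: h=4, slots 4,5,6 occupied → index 7.
Table: [∅, ∅, ∅, ∅, 299, 849, 442, 266, ∅, ∅, 247]

3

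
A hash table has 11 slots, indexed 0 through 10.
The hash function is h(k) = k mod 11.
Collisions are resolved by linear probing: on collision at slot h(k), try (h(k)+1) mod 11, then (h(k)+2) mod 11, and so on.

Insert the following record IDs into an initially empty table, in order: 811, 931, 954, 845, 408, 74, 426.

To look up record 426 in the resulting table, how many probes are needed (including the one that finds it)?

Insert 811: h=8, slot 8 empty -> index 8.
Insert 931: h=7, slot 7 empty -> index 7.
Insert 954: h=8, slot 8 occupied -> index 9.
Insert 845: h=9, slot 9 occupied -> index 10.
Insert 408: h=1, slot 1 empty -> index 1.
Insert 74: h=8, slots 8,9,10 occupied -> index 0.
Insert 426: h=8, slots 8,9,10,0,1 occupied -> index 2.
Table: [74, 408, 426, ., ., ., ., 931, 811, 954, 845]
Lookup 426: h=8, probe 8,9,10,0,1,2 → found at 2.

6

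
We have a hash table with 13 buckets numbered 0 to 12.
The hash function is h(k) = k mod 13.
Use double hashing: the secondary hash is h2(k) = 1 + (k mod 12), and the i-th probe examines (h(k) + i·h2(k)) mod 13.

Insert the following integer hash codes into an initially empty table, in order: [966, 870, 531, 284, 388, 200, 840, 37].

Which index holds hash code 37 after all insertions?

0

Insert 966: h=4, slot 4 empty -> index 4.
Insert 870: h=12, slot 12 empty -> index 12.
Insert 531: h=11, slot 11 empty -> index 11.
Insert 284: h=11, h2=9, slot 11 occupied -> index 7.
Insert 388: h=11, h2=5, slot 11 occupied -> index 3.
Insert 200: h=5, slot 5 empty -> index 5.
Insert 840: h=8, slot 8 empty -> index 8.
Insert 37: h=11, h2=2, slot 11 occupied -> index 0.
Table: [37, ∅, ∅, 388, 966, 200, ∅, 284, 840, ∅, ∅, 531, 870]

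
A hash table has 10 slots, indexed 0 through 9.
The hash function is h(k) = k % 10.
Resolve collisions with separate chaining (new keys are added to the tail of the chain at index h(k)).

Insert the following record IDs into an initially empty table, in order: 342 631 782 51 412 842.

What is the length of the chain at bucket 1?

2

Insert 342: h=2, bucket 2 empty → new chain.
Insert 631: h=1, bucket 1 empty → new chain.
Insert 782: h=2, bucket 2 nonempty → append to chain.
Insert 51: h=1, bucket 1 nonempty → append to chain.
Insert 412: h=2, bucket 2 nonempty → append to chain.
Insert 842: h=2, bucket 2 nonempty → append to chain.
Final buckets:
0: _
1: 631 -> 51
2: 342 -> 782 -> 412 -> 842
3: _
4: _
5: _
6: _
7: _
8: _
9: _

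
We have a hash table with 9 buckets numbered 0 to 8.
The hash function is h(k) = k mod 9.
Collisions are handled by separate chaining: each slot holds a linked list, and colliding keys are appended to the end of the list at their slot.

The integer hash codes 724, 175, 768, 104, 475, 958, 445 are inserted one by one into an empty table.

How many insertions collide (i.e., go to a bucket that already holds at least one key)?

Insert 724: h=4, bucket 4 empty → new chain.
Insert 175: h=4, bucket 4 nonempty → append to chain.
Insert 768: h=3, bucket 3 empty → new chain.
Insert 104: h=5, bucket 5 empty → new chain.
Insert 475: h=7, bucket 7 empty → new chain.
Insert 958: h=4, bucket 4 nonempty → append to chain.
Insert 445: h=4, bucket 4 nonempty → append to chain.
Final buckets:
0: —
1: —
2: —
3: 768
4: 724 -> 175 -> 958 -> 445
5: 104
6: —
7: 475
8: —

3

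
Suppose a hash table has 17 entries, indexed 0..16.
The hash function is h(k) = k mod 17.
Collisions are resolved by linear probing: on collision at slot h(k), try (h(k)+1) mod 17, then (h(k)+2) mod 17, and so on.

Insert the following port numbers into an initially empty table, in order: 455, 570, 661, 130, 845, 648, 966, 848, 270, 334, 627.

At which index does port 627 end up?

3

Insert 455: h=13, slot 13 empty → index 13.
Insert 570: h=9, slot 9 empty → index 9.
Insert 661: h=15, slot 15 empty → index 15.
Insert 130: h=11, slot 11 empty → index 11.
Insert 845: h=12, slot 12 empty → index 12.
Insert 648: h=2, slot 2 empty → index 2.
Insert 966: h=14, slot 14 empty → index 14.
Insert 848: h=15, slot 15 occupied → index 16.
Insert 270: h=15, slots 15,16 occupied → index 0.
Insert 334: h=11, slots 11,12,13,14,15,16,0 occupied → index 1.
Insert 627: h=15, slots 15,16,0,1,2 occupied → index 3.
Table: [270, 334, 648, 627, ∅, ∅, ∅, ∅, ∅, 570, ∅, 130, 845, 455, 966, 661, 848]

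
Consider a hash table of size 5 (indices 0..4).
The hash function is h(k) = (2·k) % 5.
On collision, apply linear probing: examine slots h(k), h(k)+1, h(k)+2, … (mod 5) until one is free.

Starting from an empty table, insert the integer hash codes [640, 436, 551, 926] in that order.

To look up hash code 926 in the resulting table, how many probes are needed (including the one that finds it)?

3

Insert 640: h=0, slot 0 empty -> index 0.
Insert 436: h=2, slot 2 empty -> index 2.
Insert 551: h=2, slot 2 occupied -> index 3.
Insert 926: h=2, slots 2,3 occupied -> index 4.
Table: [640, -, 436, 551, 926]
Lookup 926: h=2, probe 2,3,4 → found at 4.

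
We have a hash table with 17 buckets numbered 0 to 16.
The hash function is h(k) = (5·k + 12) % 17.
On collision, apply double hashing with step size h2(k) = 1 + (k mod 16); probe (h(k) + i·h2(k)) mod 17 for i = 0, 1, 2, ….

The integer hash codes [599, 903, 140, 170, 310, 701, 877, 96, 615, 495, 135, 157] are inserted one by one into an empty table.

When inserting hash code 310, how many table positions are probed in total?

599: h=15 => slot 15
903: h=5 => slot 5
140: h=15, h2=13, probe 15,11 => slot 11
170: h=12 => slot 12
310: h=15, h2=7, probe 15,5,12,2 => slot 2
701: h=15, h2=14, probe 15,12,9 => slot 9
877: h=11, h2=14, probe 11,8 => slot 8
96: h=16 => slot 16
615: h=10 => slot 10
495: h=5, h2=16, probe 5,4 => slot 4
135: h=7 => slot 7
157: h=15, h2=14, probe 15,12,9,6 => slot 6
Table: [∅, ∅, 310, ∅, 495, 903, 157, 135, 877, 701, 615, 140, 170, ∅, ∅, 599, 96]

4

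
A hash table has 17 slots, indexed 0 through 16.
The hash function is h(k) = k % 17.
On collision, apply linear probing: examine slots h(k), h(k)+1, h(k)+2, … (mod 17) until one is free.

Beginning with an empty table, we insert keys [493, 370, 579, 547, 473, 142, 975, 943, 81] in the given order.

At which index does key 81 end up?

493 hashes to 0; slot 0 is free -> place at 0.
370 hashes to 13; slot 13 is free -> place at 13.
579 hashes to 1; slot 1 is free -> place at 1.
547 hashes to 3; slot 3 is free -> place at 3.
473 hashes to 14; slot 14 is free -> place at 14.
142 hashes to 6; slot 6 is free -> place at 6.
975 hashes to 6; 6 taken -> place at 7.
943 hashes to 8; slot 8 is free -> place at 8.
81 hashes to 13; 13,14 taken -> place at 15.
Table: [493, 579, —, 547, —, —, 142, 975, 943, —, —, —, —, 370, 473, 81, —]

15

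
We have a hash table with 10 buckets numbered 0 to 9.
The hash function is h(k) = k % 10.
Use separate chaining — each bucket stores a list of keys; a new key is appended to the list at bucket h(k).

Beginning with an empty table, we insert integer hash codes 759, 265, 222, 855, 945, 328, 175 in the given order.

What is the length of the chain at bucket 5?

Insert 759: h=9, bucket 9 empty -> new chain.
Insert 265: h=5, bucket 5 empty -> new chain.
Insert 222: h=2, bucket 2 empty -> new chain.
Insert 855: h=5, bucket 5 nonempty -> append to chain.
Insert 945: h=5, bucket 5 nonempty -> append to chain.
Insert 328: h=8, bucket 8 empty -> new chain.
Insert 175: h=5, bucket 5 nonempty -> append to chain.
Final buckets:
0: ∅
1: ∅
2: 222
3: ∅
4: ∅
5: 265 -> 855 -> 945 -> 175
6: ∅
7: ∅
8: 328
9: 759

4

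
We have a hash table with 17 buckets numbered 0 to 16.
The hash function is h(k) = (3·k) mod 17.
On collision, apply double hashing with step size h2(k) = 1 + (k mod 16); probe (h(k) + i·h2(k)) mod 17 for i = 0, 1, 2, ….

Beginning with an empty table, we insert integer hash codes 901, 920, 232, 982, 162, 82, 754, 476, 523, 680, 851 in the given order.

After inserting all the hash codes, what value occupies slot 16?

901: h=0 → slot 0
920: h=6 → slot 6
232: h=16 → slot 16
982: h=5 → slot 5
162: h=10 → slot 10
82: h=8 → slot 8
754: h=1 → slot 1
476: h=0, h2=13, probe 0,13 → slot 13
523: h=5, h2=12, probe 5,0,12 → slot 12
680: h=0, h2=9, probe 0,9 → slot 9
851: h=3 → slot 3
Table: [901, 754, -, 851, -, 982, 920, -, 82, 680, 162, -, 523, 476, -, -, 232]

232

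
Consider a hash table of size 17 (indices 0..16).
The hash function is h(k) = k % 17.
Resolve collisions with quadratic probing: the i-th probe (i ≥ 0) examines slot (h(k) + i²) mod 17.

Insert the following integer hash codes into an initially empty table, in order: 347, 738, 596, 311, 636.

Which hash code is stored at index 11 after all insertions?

347 hashes to 7; slot 7 is free -> place at 7.
738 hashes to 7; 7 taken -> place at 8.
596 hashes to 1; slot 1 is free -> place at 1.
311 hashes to 5; slot 5 is free -> place at 5.
636 hashes to 7; 7,8 taken -> place at 11.
Table: [∅, 596, ∅, ∅, ∅, 311, ∅, 347, 738, ∅, ∅, 636, ∅, ∅, ∅, ∅, ∅]

636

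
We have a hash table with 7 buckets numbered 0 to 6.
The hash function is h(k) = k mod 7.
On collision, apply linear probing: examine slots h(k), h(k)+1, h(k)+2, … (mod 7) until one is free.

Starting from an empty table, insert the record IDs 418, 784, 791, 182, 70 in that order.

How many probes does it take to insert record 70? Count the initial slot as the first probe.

418 hashes to 5; slot 5 is free → place at 5.
784 hashes to 0; slot 0 is free → place at 0.
791 hashes to 0; 0 taken → place at 1.
182 hashes to 0; 0,1 taken → place at 2.
70 hashes to 0; 0,1,2 taken → place at 3.
Table: [784, 791, 182, 70, _, 418, _]

4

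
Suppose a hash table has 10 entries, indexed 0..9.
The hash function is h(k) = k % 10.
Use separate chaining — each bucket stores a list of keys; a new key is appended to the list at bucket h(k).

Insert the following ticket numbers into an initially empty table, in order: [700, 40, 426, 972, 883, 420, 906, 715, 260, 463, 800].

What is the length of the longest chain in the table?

700 -> bucket 0
40 -> bucket 0 (collision)
426 -> bucket 6
972 -> bucket 2
883 -> bucket 3
420 -> bucket 0 (collision)
906 -> bucket 6 (collision)
715 -> bucket 5
260 -> bucket 0 (collision)
463 -> bucket 3 (collision)
800 -> bucket 0 (collision)
Final buckets:
0: 700 -> 40 -> 420 -> 260 -> 800
1: ∅
2: 972
3: 883 -> 463
4: ∅
5: 715
6: 426 -> 906
7: ∅
8: ∅
9: ∅

5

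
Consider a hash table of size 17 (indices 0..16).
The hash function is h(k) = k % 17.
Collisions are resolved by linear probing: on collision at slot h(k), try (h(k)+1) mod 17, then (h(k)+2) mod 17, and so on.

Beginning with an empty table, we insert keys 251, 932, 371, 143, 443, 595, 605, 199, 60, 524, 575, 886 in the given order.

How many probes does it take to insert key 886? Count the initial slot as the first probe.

2

251: h=13 => slot 13
932: h=14 => slot 14
371: h=14, probe 14,15 => slot 15
143: h=7 => slot 7
443: h=1 => slot 1
595: h=0 => slot 0
605: h=10 => slot 10
199: h=12 => slot 12
60: h=9 => slot 9
524: h=14, probe 14,15,16 => slot 16
575: h=14, probe 14,15,16,0,1,2 => slot 2
886: h=2, probe 2,3 => slot 3
Table: [595, 443, 575, 886, —, —, —, 143, —, 60, 605, —, 199, 251, 932, 371, 524]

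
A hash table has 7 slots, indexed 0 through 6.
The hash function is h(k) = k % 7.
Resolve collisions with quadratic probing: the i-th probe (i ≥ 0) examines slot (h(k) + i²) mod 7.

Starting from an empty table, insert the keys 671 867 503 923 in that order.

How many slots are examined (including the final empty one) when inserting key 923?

4

671: h=6 -> slot 6
867: h=6, probe 6,0 -> slot 0
503: h=6, probe 6,0,3 -> slot 3
923: h=6, probe 6,0,3,1 -> slot 1
Table: [867, 923, -, 503, -, -, 671]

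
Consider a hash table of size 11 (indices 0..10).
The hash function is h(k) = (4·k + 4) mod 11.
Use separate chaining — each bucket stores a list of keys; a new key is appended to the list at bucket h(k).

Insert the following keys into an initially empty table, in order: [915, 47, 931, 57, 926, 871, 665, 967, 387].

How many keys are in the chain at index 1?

5

Insert 915: h=1, bucket 1 empty -> new chain.
Insert 47: h=5, bucket 5 empty -> new chain.
Insert 931: h=10, bucket 10 empty -> new chain.
Insert 57: h=1, bucket 1 nonempty -> append to chain.
Insert 926: h=1, bucket 1 nonempty -> append to chain.
Insert 871: h=1, bucket 1 nonempty -> append to chain.
Insert 665: h=2, bucket 2 empty -> new chain.
Insert 967: h=0, bucket 0 empty -> new chain.
Insert 387: h=1, bucket 1 nonempty -> append to chain.
Final buckets:
0: 967
1: 915 -> 57 -> 926 -> 871 -> 387
2: 665
3: -
4: -
5: 47
6: -
7: -
8: -
9: -
10: 931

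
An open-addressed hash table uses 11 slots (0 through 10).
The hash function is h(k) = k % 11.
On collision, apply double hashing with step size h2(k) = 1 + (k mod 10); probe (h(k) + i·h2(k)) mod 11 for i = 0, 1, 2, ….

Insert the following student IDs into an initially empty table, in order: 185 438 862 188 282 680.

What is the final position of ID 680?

0

185: h=9 => slot 9
438: h=9, h2=9, probe 9,7 => slot 7
862: h=4 => slot 4
188: h=1 => slot 1
282: h=7, h2=3, probe 7,10 => slot 10
680: h=9, h2=1, probe 9,10,0 => slot 0
Table: [680, 188, _, _, 862, _, _, 438, _, 185, 282]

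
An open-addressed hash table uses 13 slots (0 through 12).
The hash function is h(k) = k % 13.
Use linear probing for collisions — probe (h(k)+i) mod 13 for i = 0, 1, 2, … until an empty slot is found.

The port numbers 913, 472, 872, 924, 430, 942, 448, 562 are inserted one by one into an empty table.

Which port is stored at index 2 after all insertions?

924

913: h=3 → slot 3
472: h=4 → slot 4
872: h=1 → slot 1
924: h=1, probe 1,2 → slot 2
430: h=1, probe 1,2,3,4,5 → slot 5
942: h=6 → slot 6
448: h=6, probe 6,7 → slot 7
562: h=3, probe 3,4,5,6,7,8 → slot 8
Table: [∅, 872, 924, 913, 472, 430, 942, 448, 562, ∅, ∅, ∅, ∅]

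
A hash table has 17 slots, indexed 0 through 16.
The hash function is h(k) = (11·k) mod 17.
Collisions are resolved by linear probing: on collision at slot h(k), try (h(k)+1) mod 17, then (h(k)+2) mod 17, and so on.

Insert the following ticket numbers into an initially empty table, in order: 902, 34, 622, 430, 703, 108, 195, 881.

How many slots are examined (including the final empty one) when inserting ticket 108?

902: h=11 => slot 11
34: h=0 => slot 0
622: h=8 => slot 8
430: h=4 => slot 4
703: h=15 => slot 15
108: h=15, probe 15,16 => slot 16
195: h=3 => slot 3
881: h=1 => slot 1
Table: [34, 881, ∅, 195, 430, ∅, ∅, ∅, 622, ∅, ∅, 902, ∅, ∅, ∅, 703, 108]

2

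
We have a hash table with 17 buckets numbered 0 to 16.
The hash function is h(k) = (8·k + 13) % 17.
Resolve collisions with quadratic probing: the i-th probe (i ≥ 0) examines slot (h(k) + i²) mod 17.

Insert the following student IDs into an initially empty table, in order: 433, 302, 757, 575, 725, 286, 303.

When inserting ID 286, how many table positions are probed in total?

433: h=9 => slot 9
302: h=15 => slot 15
757: h=0 => slot 0
575: h=6 => slot 6
725: h=16 => slot 16
286: h=6, probe 6,7 => slot 7
303: h=6, probe 6,7,10 => slot 10
Table: [757, ∅, ∅, ∅, ∅, ∅, 575, 286, ∅, 433, 303, ∅, ∅, ∅, ∅, 302, 725]

2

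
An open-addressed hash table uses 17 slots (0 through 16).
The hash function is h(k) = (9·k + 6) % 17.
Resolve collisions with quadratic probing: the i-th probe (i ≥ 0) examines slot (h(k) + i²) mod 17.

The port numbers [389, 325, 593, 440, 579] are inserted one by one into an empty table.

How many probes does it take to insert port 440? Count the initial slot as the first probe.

3

389 hashes to 5; slot 5 is free => place at 5.
325 hashes to 7; slot 7 is free => place at 7.
593 hashes to 5; 5 taken => place at 6.
440 hashes to 5; 5,6 taken => place at 9.
579 hashes to 15; slot 15 is free => place at 15.
Table: [—, —, —, —, —, 389, 593, 325, —, 440, —, —, —, —, —, 579, —]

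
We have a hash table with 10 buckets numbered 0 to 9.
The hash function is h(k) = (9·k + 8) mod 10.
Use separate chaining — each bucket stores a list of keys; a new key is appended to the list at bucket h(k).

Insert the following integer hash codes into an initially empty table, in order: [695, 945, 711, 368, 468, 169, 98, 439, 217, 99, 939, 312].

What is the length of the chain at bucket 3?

2

Insert 695: h=3, bucket 3 empty -> new chain.
Insert 945: h=3, bucket 3 nonempty -> append to chain.
Insert 711: h=7, bucket 7 empty -> new chain.
Insert 368: h=0, bucket 0 empty -> new chain.
Insert 468: h=0, bucket 0 nonempty -> append to chain.
Insert 169: h=9, bucket 9 empty -> new chain.
Insert 98: h=0, bucket 0 nonempty -> append to chain.
Insert 439: h=9, bucket 9 nonempty -> append to chain.
Insert 217: h=1, bucket 1 empty -> new chain.
Insert 99: h=9, bucket 9 nonempty -> append to chain.
Insert 939: h=9, bucket 9 nonempty -> append to chain.
Insert 312: h=6, bucket 6 empty -> new chain.
Final buckets:
0: 368 -> 468 -> 98
1: 217
2: _
3: 695 -> 945
4: _
5: _
6: 312
7: 711
8: _
9: 169 -> 439 -> 99 -> 939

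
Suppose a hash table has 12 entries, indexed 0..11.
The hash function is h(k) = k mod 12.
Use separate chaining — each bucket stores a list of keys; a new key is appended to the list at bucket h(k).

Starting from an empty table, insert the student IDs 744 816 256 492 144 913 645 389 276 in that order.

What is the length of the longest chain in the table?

Insert 744: h=0, bucket 0 empty → new chain.
Insert 816: h=0, bucket 0 nonempty → append to chain.
Insert 256: h=4, bucket 4 empty → new chain.
Insert 492: h=0, bucket 0 nonempty → append to chain.
Insert 144: h=0, bucket 0 nonempty → append to chain.
Insert 913: h=1, bucket 1 empty → new chain.
Insert 645: h=9, bucket 9 empty → new chain.
Insert 389: h=5, bucket 5 empty → new chain.
Insert 276: h=0, bucket 0 nonempty → append to chain.
Final buckets:
0: 744 -> 816 -> 492 -> 144 -> 276
1: 913
2: _
3: _
4: 256
5: 389
6: _
7: _
8: _
9: 645
10: _
11: _

5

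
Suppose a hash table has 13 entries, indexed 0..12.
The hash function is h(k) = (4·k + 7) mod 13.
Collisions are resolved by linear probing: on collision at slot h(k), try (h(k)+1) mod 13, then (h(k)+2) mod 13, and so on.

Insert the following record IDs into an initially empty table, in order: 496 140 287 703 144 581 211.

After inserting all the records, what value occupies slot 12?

703

496 hashes to 2; slot 2 is free → place at 2.
140 hashes to 8; slot 8 is free → place at 8.
287 hashes to 11; slot 11 is free → place at 11.
703 hashes to 11; 11 taken → place at 12.
144 hashes to 11; 11,12 taken → place at 0.
581 hashes to 4; slot 4 is free → place at 4.
211 hashes to 6; slot 6 is free → place at 6.
Table: [144, —, 496, —, 581, —, 211, —, 140, —, —, 287, 703]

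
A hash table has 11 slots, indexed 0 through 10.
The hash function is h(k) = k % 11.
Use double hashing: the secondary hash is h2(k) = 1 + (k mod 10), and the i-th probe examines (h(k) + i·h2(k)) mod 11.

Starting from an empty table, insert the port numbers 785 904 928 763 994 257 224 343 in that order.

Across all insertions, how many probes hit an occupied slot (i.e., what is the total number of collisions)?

8

785 hashes to 4; slot 4 is free → place at 4.
904 hashes to 2; slot 2 is free → place at 2.
928 hashes to 4, h2=9; 4,2 taken → place at 0.
763 hashes to 4, h2=4; 4 taken → place at 8.
994 hashes to 4, h2=5; 4 taken → place at 9.
257 hashes to 4, h2=8; 4 taken → place at 1.
224 hashes to 4, h2=5; 4,9 taken → place at 3.
343 hashes to 2, h2=4; 2 taken → place at 6.
Table: [928, 257, 904, 224, 785, ∅, 343, ∅, 763, 994, ∅]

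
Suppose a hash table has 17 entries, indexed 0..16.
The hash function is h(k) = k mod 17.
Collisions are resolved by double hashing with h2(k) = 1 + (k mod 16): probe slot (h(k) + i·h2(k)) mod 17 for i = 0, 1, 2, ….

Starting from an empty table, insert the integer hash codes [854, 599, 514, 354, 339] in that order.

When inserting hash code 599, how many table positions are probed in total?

2

854: h=4 => slot 4
599: h=4, h2=8, probe 4,12 => slot 12
514: h=4, h2=3, probe 4,7 => slot 7
354: h=14 => slot 14
339: h=16 => slot 16
Table: [—, —, —, —, 854, —, —, 514, —, —, —, —, 599, —, 354, —, 339]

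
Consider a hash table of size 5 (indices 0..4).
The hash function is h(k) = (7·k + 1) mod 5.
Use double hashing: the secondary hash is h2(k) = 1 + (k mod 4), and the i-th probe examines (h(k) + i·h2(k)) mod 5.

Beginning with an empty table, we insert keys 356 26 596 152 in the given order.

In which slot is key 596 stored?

Insert 356: h=3, slot 3 empty → index 3.
Insert 26: h=3, h2=3, slot 3 occupied → index 1.
Insert 596: h=3, h2=1, slot 3 occupied → index 4.
Insert 152: h=0, slot 0 empty → index 0.
Table: [152, 26, ∅, 356, 596]

4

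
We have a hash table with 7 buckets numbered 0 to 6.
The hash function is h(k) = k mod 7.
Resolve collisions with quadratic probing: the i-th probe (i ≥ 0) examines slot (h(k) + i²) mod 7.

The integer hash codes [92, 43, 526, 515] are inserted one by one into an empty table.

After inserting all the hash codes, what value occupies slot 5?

526

92 hashes to 1; slot 1 is free → place at 1.
43 hashes to 1; 1 taken → place at 2.
526 hashes to 1; 1,2 taken → place at 5.
515 hashes to 4; slot 4 is free → place at 4.
Table: [_, 92, 43, _, 515, 526, _]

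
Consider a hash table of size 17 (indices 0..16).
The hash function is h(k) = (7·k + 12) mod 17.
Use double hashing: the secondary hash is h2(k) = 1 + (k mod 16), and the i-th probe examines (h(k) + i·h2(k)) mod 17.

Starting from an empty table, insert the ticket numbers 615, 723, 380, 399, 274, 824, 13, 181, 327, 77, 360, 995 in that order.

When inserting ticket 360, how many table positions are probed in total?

2

615 hashes to 16; slot 16 is free => place at 16.
723 hashes to 7; slot 7 is free => place at 7.
380 hashes to 3; slot 3 is free => place at 3.
399 hashes to 0; slot 0 is free => place at 0.
274 hashes to 9; slot 9 is free => place at 9.
824 hashes to 0, h2=9; 0,9 taken => place at 1.
13 hashes to 1, h2=14; 1 taken => place at 15.
181 hashes to 4; slot 4 is free => place at 4.
327 hashes to 6; slot 6 is free => place at 6.
77 hashes to 7, h2=14; 7,4,1,15 taken => place at 12.
360 hashes to 16, h2=9; 16 taken => place at 8.
995 hashes to 7, h2=4; 7 taken => place at 11.
Table: [399, 824, —, 380, 181, —, 327, 723, 360, 274, —, 995, 77, —, —, 13, 615]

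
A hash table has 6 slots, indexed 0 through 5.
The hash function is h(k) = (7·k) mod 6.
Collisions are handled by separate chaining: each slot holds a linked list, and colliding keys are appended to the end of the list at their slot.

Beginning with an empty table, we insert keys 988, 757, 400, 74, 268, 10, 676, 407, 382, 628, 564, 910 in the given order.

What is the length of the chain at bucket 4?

8

Insert 988: h=4, bucket 4 empty -> new chain.
Insert 757: h=1, bucket 1 empty -> new chain.
Insert 400: h=4, bucket 4 nonempty -> append to chain.
Insert 74: h=2, bucket 2 empty -> new chain.
Insert 268: h=4, bucket 4 nonempty -> append to chain.
Insert 10: h=4, bucket 4 nonempty -> append to chain.
Insert 676: h=4, bucket 4 nonempty -> append to chain.
Insert 407: h=5, bucket 5 empty -> new chain.
Insert 382: h=4, bucket 4 nonempty -> append to chain.
Insert 628: h=4, bucket 4 nonempty -> append to chain.
Insert 564: h=0, bucket 0 empty -> new chain.
Insert 910: h=4, bucket 4 nonempty -> append to chain.
Final buckets:
0: 564
1: 757
2: 74
3: _
4: 988 -> 400 -> 268 -> 10 -> 676 -> 382 -> 628 -> 910
5: 407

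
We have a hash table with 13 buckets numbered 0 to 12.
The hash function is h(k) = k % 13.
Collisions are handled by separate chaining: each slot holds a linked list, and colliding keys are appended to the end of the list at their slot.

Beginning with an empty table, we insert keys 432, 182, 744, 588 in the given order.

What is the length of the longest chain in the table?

3

Insert 432: h=3, bucket 3 empty -> new chain.
Insert 182: h=0, bucket 0 empty -> new chain.
Insert 744: h=3, bucket 3 nonempty -> append to chain.
Insert 588: h=3, bucket 3 nonempty -> append to chain.
Final buckets:
0: 182
1: -
2: -
3: 432 -> 744 -> 588
4: -
5: -
6: -
7: -
8: -
9: -
10: -
11: -
12: -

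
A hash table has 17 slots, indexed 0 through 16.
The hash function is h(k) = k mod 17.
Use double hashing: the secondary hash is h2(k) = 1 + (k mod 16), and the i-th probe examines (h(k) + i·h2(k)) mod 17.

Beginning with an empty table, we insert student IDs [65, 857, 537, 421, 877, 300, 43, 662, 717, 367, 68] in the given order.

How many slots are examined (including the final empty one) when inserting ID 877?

65 hashes to 14; slot 14 is free => place at 14.
857 hashes to 7; slot 7 is free => place at 7.
537 hashes to 10; slot 10 is free => place at 10.
421 hashes to 13; slot 13 is free => place at 13.
877 hashes to 10, h2=14; 10,7 taken => place at 4.
300 hashes to 11; slot 11 is free => place at 11.
43 hashes to 9; slot 9 is free => place at 9.
662 hashes to 16; slot 16 is free => place at 16.
717 hashes to 3; slot 3 is free => place at 3.
367 hashes to 10, h2=16; 10,9 taken => place at 8.
68 hashes to 0; slot 0 is free => place at 0.
Table: [68, ., ., 717, 877, ., ., 857, 367, 43, 537, 300, ., 421, 65, ., 662]

3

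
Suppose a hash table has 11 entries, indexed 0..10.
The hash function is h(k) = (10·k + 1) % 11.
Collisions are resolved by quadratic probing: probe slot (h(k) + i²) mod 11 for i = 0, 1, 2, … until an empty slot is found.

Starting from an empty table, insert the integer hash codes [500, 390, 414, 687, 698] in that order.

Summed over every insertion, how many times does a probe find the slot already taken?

7

500: h=7 -> slot 7
390: h=7, probe 7,8 -> slot 8
414: h=5 -> slot 5
687: h=7, probe 7,8,0 -> slot 0
698: h=7, probe 7,8,0,5,1 -> slot 1
Table: [687, 698, ∅, ∅, ∅, 414, ∅, 500, 390, ∅, ∅]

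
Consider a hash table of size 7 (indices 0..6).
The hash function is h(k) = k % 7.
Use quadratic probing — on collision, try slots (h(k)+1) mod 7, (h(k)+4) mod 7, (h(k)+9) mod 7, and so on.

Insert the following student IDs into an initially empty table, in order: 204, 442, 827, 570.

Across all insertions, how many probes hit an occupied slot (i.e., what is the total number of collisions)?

204: h=1 → slot 1
442: h=1, probe 1,2 → slot 2
827: h=1, probe 1,2,5 → slot 5
570: h=3 → slot 3
Table: [-, 204, 442, 570, -, 827, -]

3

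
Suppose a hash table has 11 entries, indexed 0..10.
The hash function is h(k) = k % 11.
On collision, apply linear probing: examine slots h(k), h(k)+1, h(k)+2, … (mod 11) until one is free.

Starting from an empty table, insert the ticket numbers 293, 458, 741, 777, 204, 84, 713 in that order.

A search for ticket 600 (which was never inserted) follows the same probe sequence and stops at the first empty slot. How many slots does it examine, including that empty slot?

7

Insert 293: h=7, slot 7 empty -> index 7.
Insert 458: h=7, slot 7 occupied -> index 8.
Insert 741: h=4, slot 4 empty -> index 4.
Insert 777: h=7, slots 7,8 occupied -> index 9.
Insert 204: h=6, slot 6 empty -> index 6.
Insert 84: h=7, slots 7,8,9 occupied -> index 10.
Insert 713: h=9, slots 9,10 occupied -> index 0.
Table: [713, -, -, -, 741, -, 204, 293, 458, 777, 84]
Lookup 600: h=6, probe 6,7,8,9,10,0,1 → slot 1 empty, not found.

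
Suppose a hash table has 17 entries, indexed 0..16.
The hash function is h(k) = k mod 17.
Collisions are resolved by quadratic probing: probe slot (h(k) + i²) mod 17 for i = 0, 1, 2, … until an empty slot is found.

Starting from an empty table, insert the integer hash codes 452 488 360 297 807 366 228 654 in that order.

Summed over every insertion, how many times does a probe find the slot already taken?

6

452: h=10 => slot 10
488: h=12 => slot 12
360: h=3 => slot 3
297: h=8 => slot 8
807: h=8, probe 8,9 => slot 9
366: h=9, probe 9,10,13 => slot 13
228: h=7 => slot 7
654: h=8, probe 8,9,12,0 => slot 0
Table: [654, ., ., 360, ., ., ., 228, 297, 807, 452, ., 488, 366, ., ., .]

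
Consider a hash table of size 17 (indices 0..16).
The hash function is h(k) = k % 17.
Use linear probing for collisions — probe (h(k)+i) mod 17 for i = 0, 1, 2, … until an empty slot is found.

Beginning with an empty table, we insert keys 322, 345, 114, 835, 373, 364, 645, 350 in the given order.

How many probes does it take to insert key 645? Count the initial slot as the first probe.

322 hashes to 16; slot 16 is free -> place at 16.
345 hashes to 5; slot 5 is free -> place at 5.
114 hashes to 12; slot 12 is free -> place at 12.
835 hashes to 2; slot 2 is free -> place at 2.
373 hashes to 16; 16 taken -> place at 0.
364 hashes to 7; slot 7 is free -> place at 7.
645 hashes to 16; 16,0 taken -> place at 1.
350 hashes to 10; slot 10 is free -> place at 10.
Table: [373, 645, 835, —, —, 345, —, 364, —, —, 350, —, 114, —, —, —, 322]

3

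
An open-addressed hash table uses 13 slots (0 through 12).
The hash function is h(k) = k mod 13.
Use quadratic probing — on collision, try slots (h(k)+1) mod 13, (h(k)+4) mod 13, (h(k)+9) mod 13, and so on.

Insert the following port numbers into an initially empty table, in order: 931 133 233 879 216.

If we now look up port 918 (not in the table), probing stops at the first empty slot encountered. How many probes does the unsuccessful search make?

931 hashes to 8; slot 8 is free → place at 8.
133 hashes to 3; slot 3 is free → place at 3.
233 hashes to 12; slot 12 is free → place at 12.
879 hashes to 8; 8 taken → place at 9.
216 hashes to 8; 8,9,12 taken → place at 4.
Table: [—, —, —, 133, 216, —, —, —, 931, 879, —, —, 233]
Lookup 918: h=8, probe 8,9,12,4,11 → slot 11 empty, not found.

5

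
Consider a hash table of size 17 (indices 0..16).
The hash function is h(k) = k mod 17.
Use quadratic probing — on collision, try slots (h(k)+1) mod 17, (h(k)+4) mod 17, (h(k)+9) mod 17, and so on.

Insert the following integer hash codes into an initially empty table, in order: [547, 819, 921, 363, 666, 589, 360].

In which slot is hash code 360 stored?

547 hashes to 3; slot 3 is free → place at 3.
819 hashes to 3; 3 taken → place at 4.
921 hashes to 3; 3,4 taken → place at 7.
363 hashes to 6; slot 6 is free → place at 6.
666 hashes to 3; 3,4,7 taken → place at 12.
589 hashes to 11; slot 11 is free → place at 11.
360 hashes to 3; 3,4,7,12 taken → place at 2.
Table: [_, _, 360, 547, 819, _, 363, 921, _, _, _, 589, 666, _, _, _, _]

2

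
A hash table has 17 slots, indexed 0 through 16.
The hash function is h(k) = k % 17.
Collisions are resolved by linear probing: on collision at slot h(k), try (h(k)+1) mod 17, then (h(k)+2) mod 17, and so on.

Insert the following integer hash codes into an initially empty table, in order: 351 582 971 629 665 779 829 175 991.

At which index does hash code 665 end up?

351 hashes to 11; slot 11 is free → place at 11.
582 hashes to 4; slot 4 is free → place at 4.
971 hashes to 2; slot 2 is free → place at 2.
629 hashes to 0; slot 0 is free → place at 0.
665 hashes to 2; 2 taken → place at 3.
779 hashes to 14; slot 14 is free → place at 14.
829 hashes to 13; slot 13 is free → place at 13.
175 hashes to 5; slot 5 is free → place at 5.
991 hashes to 5; 5 taken → place at 6.
Table: [629, -, 971, 665, 582, 175, 991, -, -, -, -, 351, -, 829, 779, -, -]

3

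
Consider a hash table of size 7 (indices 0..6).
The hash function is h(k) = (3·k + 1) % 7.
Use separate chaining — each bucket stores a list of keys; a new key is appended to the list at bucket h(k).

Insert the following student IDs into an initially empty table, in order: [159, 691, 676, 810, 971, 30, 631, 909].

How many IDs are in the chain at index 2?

4

Insert 159: h=2, bucket 2 empty → new chain.
Insert 691: h=2, bucket 2 nonempty → append to chain.
Insert 676: h=6, bucket 6 empty → new chain.
Insert 810: h=2, bucket 2 nonempty → append to chain.
Insert 971: h=2, bucket 2 nonempty → append to chain.
Insert 30: h=0, bucket 0 empty → new chain.
Insert 631: h=4, bucket 4 empty → new chain.
Insert 909: h=5, bucket 5 empty → new chain.
Final buckets:
0: 30
1: -
2: 159 -> 691 -> 810 -> 971
3: -
4: 631
5: 909
6: 676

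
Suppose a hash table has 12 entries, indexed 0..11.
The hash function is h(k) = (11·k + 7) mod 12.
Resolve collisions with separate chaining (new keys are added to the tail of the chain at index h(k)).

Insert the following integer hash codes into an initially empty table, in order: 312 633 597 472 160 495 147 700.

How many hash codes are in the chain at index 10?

2

Insert 312: h=7, bucket 7 empty → new chain.
Insert 633: h=10, bucket 10 empty → new chain.
Insert 597: h=10, bucket 10 nonempty → append to chain.
Insert 472: h=3, bucket 3 empty → new chain.
Insert 160: h=3, bucket 3 nonempty → append to chain.
Insert 495: h=4, bucket 4 empty → new chain.
Insert 147: h=4, bucket 4 nonempty → append to chain.
Insert 700: h=3, bucket 3 nonempty → append to chain.
Final buckets:
0: -
1: -
2: -
3: 472 -> 160 -> 700
4: 495 -> 147
5: -
6: -
7: 312
8: -
9: -
10: 633 -> 597
11: -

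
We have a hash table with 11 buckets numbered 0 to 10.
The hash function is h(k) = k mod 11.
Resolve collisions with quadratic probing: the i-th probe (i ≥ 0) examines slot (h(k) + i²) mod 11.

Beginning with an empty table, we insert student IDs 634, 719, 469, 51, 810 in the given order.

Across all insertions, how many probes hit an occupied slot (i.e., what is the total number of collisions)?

634 hashes to 7; slot 7 is free → place at 7.
719 hashes to 4; slot 4 is free → place at 4.
469 hashes to 7; 7 taken → place at 8.
51 hashes to 7; 7,8 taken → place at 0.
810 hashes to 7; 7,8,0 taken → place at 5.
Table: [51, —, —, —, 719, 810, —, 634, 469, —, —]

6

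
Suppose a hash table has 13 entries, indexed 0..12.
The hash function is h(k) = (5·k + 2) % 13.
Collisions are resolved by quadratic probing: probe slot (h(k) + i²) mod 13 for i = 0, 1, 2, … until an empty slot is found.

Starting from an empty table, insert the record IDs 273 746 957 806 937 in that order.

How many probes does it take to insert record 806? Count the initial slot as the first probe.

273: h=2 -> slot 2
746: h=1 -> slot 1
957: h=3 -> slot 3
806: h=2, probe 2,3,6 -> slot 6
937: h=7 -> slot 7
Table: [∅, 746, 273, 957, ∅, ∅, 806, 937, ∅, ∅, ∅, ∅, ∅]

3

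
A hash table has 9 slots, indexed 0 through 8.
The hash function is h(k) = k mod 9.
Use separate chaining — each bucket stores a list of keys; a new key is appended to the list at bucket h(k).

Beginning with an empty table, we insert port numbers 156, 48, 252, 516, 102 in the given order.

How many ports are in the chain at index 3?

Insert 156: h=3, bucket 3 empty -> new chain.
Insert 48: h=3, bucket 3 nonempty -> append to chain.
Insert 252: h=0, bucket 0 empty -> new chain.
Insert 516: h=3, bucket 3 nonempty -> append to chain.
Insert 102: h=3, bucket 3 nonempty -> append to chain.
Final buckets:
0: 252
1: .
2: .
3: 156 -> 48 -> 516 -> 102
4: .
5: .
6: .
7: .
8: .

4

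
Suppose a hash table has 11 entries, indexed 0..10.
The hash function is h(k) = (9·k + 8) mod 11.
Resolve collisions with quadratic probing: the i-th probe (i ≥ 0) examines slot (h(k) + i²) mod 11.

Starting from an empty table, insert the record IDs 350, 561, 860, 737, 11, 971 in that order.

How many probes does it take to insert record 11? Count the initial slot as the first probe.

4

350 hashes to 1; slot 1 is free => place at 1.
561 hashes to 8; slot 8 is free => place at 8.
860 hashes to 4; slot 4 is free => place at 4.
737 hashes to 8; 8 taken => place at 9.
11 hashes to 8; 8,9,1 taken => place at 6.
971 hashes to 2; slot 2 is free => place at 2.
Table: [—, 350, 971, —, 860, —, 11, —, 561, 737, —]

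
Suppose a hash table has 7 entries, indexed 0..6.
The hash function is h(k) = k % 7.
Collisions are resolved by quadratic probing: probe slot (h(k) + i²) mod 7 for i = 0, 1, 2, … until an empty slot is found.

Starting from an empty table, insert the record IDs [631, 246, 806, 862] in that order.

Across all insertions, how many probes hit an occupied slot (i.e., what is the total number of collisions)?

631 hashes to 1; slot 1 is free => place at 1.
246 hashes to 1; 1 taken => place at 2.
806 hashes to 1; 1,2 taken => place at 5.
862 hashes to 1; 1,2,5 taken => place at 3.
Table: [_, 631, 246, 862, _, 806, _]

6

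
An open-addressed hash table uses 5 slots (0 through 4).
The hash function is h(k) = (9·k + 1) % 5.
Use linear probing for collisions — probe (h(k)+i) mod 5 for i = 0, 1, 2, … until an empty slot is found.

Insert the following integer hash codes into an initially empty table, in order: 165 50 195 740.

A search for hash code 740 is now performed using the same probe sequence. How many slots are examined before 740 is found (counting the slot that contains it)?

Insert 165: h=1, slot 1 empty → index 1.
Insert 50: h=1, slot 1 occupied → index 2.
Insert 195: h=1, slots 1,2 occupied → index 3.
Insert 740: h=1, slots 1,2,3 occupied → index 4.
Table: [., 165, 50, 195, 740]
Lookup 740: h=1, probe 1,2,3,4 → found at 4.

4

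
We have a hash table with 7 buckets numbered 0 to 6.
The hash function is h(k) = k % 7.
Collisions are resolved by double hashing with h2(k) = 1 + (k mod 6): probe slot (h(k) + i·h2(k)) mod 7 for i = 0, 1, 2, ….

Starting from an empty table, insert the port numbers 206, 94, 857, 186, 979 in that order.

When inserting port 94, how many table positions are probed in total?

206: h=3 => slot 3
94: h=3, h2=5, probe 3,1 => slot 1
857: h=3, h2=6, probe 3,2 => slot 2
186: h=4 => slot 4
979: h=6 => slot 6
Table: [., 94, 857, 206, 186, ., 979]

2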